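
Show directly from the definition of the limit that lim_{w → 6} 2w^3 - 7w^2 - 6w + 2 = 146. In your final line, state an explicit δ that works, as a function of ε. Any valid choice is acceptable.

Let ε > 0. We want δ > 0 such that 0 < |w − 6| < δ implies |(2w^3 - 7w^2 - 6w + 2) − 146| < ε.
(2w^3 - 7w^2 - 6w + 2) − 146 = 2w^3 - 7w^2 - 6w - 144 = (w − 6)(2w^2 + 5w + 24).
So |(2w^3 - 7w^2 - 6w + 2) − 146| = |w − 6|·|2w^2 + 5w + 24|.
Assume first that |w − 6| < 2, so |w| < 8. Then |2w^2 + 5w + 24| ≤ 2·8^2 + 5·8 + 24 = 192.
Hence |(2w^3 - 7w^2 - 6w + 2) − 146| ≤ 192|w − 6| < ε provided |w − 6| < ε/192.
Choosing δ = min(2, ε/192) ensures both conditions, hence |(2w^3 - 7w^2 - 6w + 2) − 146| < ε.

δ = min(2, ε/192)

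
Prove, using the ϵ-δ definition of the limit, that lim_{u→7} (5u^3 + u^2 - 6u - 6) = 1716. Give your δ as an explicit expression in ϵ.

δ = min(1, ϵ/854)

Let ϵ > 0. We want δ > 0 such that 0 < |u − 7| < δ implies |(5u^3 + u^2 - 6u - 6) − 1716| < ϵ.
(5u^3 + u^2 - 6u - 6) − 1716 = 5u^3 + u^2 - 6u - 1722 = (u − 7)(5u^2 + 36u + 246).
So |(5u^3 + u^2 - 6u - 6) − 1716| = |u − 7|·|5u^2 + 36u + 246|.
Require δ ≤ 1. Then |u − 7| < 1 gives |u| < 8, and by the triangle inequality |5u^2 + 36u + 246| ≤ 5·8^2 + 36·8 + 246 = 854.
Hence |(5u^3 + u^2 - 6u - 6) − 1716| ≤ 854|u − 7| < ϵ provided |u − 7| < ϵ/854.
Take δ = min(1, ϵ/854). Then 0 < |u − 7| < δ gives both |u − 7| < 1 and |u − 7| < ϵ/854, so |(5u^3 + u^2 - 6u - 6) − 1716| < ϵ.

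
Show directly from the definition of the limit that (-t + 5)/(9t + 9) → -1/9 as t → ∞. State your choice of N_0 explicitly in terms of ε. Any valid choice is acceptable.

N_0 = (2/3)/ε

Suppose ε > 0. We seek N_0 > 0 such that t > N_0 implies |(-t + 5)/(9t + 9) + 1/9| < ε.
(-t + 5)/(9t + 9) + 1/9 = (9(-t + 5) − (-1)(9t + 9)) / (9(9t + 9)) = 54/(9(9t + 9)).
For t > 0 we have 9t + 9 > 9t, so |(-t + 5)/(9t + 9) + 1/9| = 54/(9(9t + 9)) < 54/(9·9t) = (2/3)/t.
Thus |(-t + 5)/(9t + 9) + 1/9| < ε whenever t > (2/3)/ε.
Take N_0 = (2/3)/ε. If t > N_0 then |(-t + 5)/(9t + 9) + 1/9| < (2/3)/t < ε.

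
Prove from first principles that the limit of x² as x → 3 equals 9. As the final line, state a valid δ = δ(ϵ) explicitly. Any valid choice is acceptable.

Let ϵ > 0 be given. We seek δ > 0 with 0 < |x − 3| < δ ⇒ |x² − 9| < ϵ.
Factor: x² − 9 = (x − 3)(x + 3), so |x² − 9| = |x − 3|·|x + 3|.
Restrict δ ≤ 2. Then |x − 3| < 2 gives |x| < 5, so by the triangle inequality |x + 3| ≤ 5 + 3 = 8.
Hence |x² − 9| ≤ 8|x − 3|, which is < ϵ once |x − 3| < ϵ/8.
Take δ = min(2, ϵ/8). If 0 < |x − 3| < δ then both bounds hold and |x² − 9| ≤ 8|x − 3| < 8·(ϵ/8) = ϵ.

δ = min(2, ϵ/8)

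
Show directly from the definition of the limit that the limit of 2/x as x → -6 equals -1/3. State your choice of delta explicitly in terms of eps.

delta = min(3, 9eps)

Let eps > 0 be given. We seek delta > 0 such that 0 < |x + 6| < delta implies |2/x + 1/3| < eps.
|2/x + 1/3| = 2·|-6 − x|/(6·|x|) = 2|x + 6|/(6|x|).
Restrict delta ≤ 3. Then |x + 6| < 3 gives |x| > 3, so 6|x| > 18.
Then |2/x + 1/3| < 2|x + 6|/18, which is < eps when |x + 6| < 9eps.
Take delta = min(3, 9eps). Then 0 < |x + 6| < delta gives both |x + 6| < 3 and |x + 6| < 9eps, so |2/x + 1/3| < eps.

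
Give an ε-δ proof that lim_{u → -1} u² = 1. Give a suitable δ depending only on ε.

δ = min(2, ε/4)

Let ε > 0. We seek δ > 0 with 0 < |u + 1| < δ ⇒ |u² − 1| < ε.
Factor: u² − 1 = (u + 1)(u - 1), so |u² − 1| = |u + 1|·|u - 1|.
Restrict δ ≤ 2. Then |u + 1| < 2 gives |u| < 3, so by the triangle inequality |u - 1| ≤ 3 + 1 = 4.
Hence |u² − 1| ≤ 4|u + 1|, which is < ε once |u + 1| < ε/4.
Take δ = min(2, ε/4). If 0 < |u + 1| < δ then both bounds hold and |u² − 1| ≤ 4|u + 1| < 4·(ε/4) = ε.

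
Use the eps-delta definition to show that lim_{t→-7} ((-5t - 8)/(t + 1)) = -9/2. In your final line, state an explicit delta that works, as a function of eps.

delta = min(3, 6eps)

Suppose eps > 0. We want delta > 0 with 0 < |t + 7| < delta ⇒ |(-5t - 8)/(t + 1) + 9/2| < eps.
Combining over a common denominator, (-5t - 8)/(t + 1) + 9/2 = [(-5t - 8)·(-6) − 27·(t + 1)] / [(-6)·(t + 1)] = 3(t + 7) / ((-6)(t + 1)).
So |(-5t - 8)/(t + 1) + 9/2| = 3|t + 7| / (6·|t + 1|).
Require delta ≤ 3, so |t + 1| ≥ |-6| − |t + 7| > 6 − 3 = 3.
Hence |(-5t - 8)/(t + 1) + 9/2| < 3|t + 7|/(6·3) = (1/6)|t + 7|, which is < eps once |t + 7| < 6eps.
Take delta = min(3, 6eps). Then 0 < |t + 7| < delta forces both bounds, so |(-5t - 8)/(t + 1) + 9/2| < eps.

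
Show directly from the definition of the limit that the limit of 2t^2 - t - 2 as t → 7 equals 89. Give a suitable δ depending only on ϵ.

Suppose ϵ > 0. We want δ > 0 such that 0 < |t − 7| < δ implies |(2t^2 - t - 2) − 89| < ϵ.
(2t^2 - t - 2) − 89 = 2t^2 - t - 91 = (t − 7)(2t + 13).
So |(2t^2 - t - 2) − 89| = |t − 7|·|2t + 13|.
Assume first that |t − 7| < 2, so |t| < 9. Then |2t + 13| ≤ 2·9 + 13 = 31.
Hence |(2t^2 - t - 2) − 89| ≤ 31|t − 7| < ϵ provided |t − 7| < ϵ/31.
Choosing δ = min(2, ϵ/31) ensures both conditions, hence |(2t^2 - t - 2) − 89| < ϵ.

δ = min(2, ϵ/31)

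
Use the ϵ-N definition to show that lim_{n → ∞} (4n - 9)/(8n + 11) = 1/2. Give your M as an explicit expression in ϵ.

Let ϵ > 0. For n ≥ 1, |(4n - 9)/(8n + 11) − (1/2)| = |-116|/(8(8n + 11)) = 116/(8(8n + 11)).
Since 8n + 11 ≥ 8n for n ≥ 1, this is ≤ 116/(8·8n) = (29/16)/n.
So |(4n - 9)/(8n + 11) − (1/2)| < ϵ whenever n > (29/16)/ϵ.
Take M = (29/16)/ϵ. If n > M then |(4n - 9)/(8n + 11) − (1/2)| ≤ (29/16)/n < ϵ.

M = (29/16)/ϵ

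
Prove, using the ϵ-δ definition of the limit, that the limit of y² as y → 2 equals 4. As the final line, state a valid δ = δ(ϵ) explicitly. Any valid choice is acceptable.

δ = min(1, ϵ/5)

Let ϵ > 0 be given. We seek δ > 0 with 0 < |y − 2| < δ ⇒ |y² − 4| < ϵ.
Factor: y² − 4 = (y − 2)(y + 2), so |y² − 4| = |y − 2|·|y + 2|.
Impose δ ≤ 1 so that |y| < 3; then |y + 2| ≤ 5.
Hence |y² − 4| ≤ 5|y − 2|, which is < ϵ once |y − 2| < ϵ/5.
Take δ = min(1, ϵ/5). If 0 < |y − 2| < δ then both bounds hold and |y² − 4| ≤ 5|y − 2| < 5·(ϵ/5) = ϵ.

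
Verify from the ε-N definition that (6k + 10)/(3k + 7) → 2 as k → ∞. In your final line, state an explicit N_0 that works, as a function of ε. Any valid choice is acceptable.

N_0 = (4/3)/ε

Fix ε > 0. For k ≥ 1, |(6k + 10)/(3k + 7) − 2| = |-12|/(3(3k + 7)) = 12/(3(3k + 7)).
Since 3k + 7 ≥ 3k for k ≥ 1, this is ≤ 12/(3·3k) = (4/3)/k.
So |(6k + 10)/(3k + 7) − 2| < ε whenever k > (4/3)/ε.
Take N_0 = (4/3)/ε. If k > N_0 then |(6k + 10)/(3k + 7) − 2| ≤ (4/3)/k < ε.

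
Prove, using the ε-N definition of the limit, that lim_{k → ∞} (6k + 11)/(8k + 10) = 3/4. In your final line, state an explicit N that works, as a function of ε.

N = (7/16)/ε

Let ε > 0 be given. For k ≥ 1, |(6k + 11)/(8k + 10) − (3/4)| = |28|/(8(8k + 10)) = 28/(8(8k + 10)).
Since 8k + 10 ≥ 8k for k ≥ 1, this is ≤ 28/(8·8k) = (7/16)/k.
So |(6k + 11)/(8k + 10) − (3/4)| < ε whenever k > (7/16)/ε.
Take N = (7/16)/ε. If k > N then |(6k + 11)/(8k + 10) − (3/4)| ≤ (7/16)/k < ε.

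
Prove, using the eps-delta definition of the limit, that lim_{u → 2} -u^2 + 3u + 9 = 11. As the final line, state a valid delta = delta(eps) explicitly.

Let eps > 0 be given. We want delta > 0 such that 0 < |u − 2| < delta implies |(-u^2 + 3u + 9) − 11| < eps.
(-u^2 + 3u + 9) − 11 = -u^2 + 3u - 2 = (u − 2)(-u + 1).
So |(-u^2 + 3u + 9) − 11| = |u − 2|·|-u + 1|.
Assume first that |u − 2| < 1, so |u| < 3. Then |-u + 1| ≤ 3 + 1 = 4.
Hence |(-u^2 + 3u + 9) − 11| ≤ 4|u − 2| < eps provided |u − 2| < eps/4.
Choosing delta = min(1, eps/4) ensures both conditions, hence |(-u^2 + 3u + 9) − 11| < eps.

delta = min(1, eps/4)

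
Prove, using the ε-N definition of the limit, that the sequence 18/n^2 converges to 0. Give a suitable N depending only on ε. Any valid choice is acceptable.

Let ε > 0 be given. For n ≥ 1, |18/n^2 − 0| = 18/n^2.
18/n^2 < ε ⇔ n^2 > 18/ε ⇔ n > (18/ε)^{1/2}.
Take N = (18/ε)^{1/2}. Then n > N implies 18/n^2 < ε.

N = (18/ε)^{1/2}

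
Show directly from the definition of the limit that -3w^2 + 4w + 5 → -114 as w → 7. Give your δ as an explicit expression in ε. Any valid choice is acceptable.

δ = min(1, ε/41)

Suppose ε > 0. We want δ > 0 such that 0 < |w − 7| < δ implies |(-3w^2 + 4w + 5) + 114| < ε.
(-3w^2 + 4w + 5) + 114 = -3w^2 + 4w + 119 = (w − 7)(-3w - 17).
So |(-3w^2 + 4w + 5) + 114| = |w − 7|·|-3w - 17|.
Assume first that |w − 7| < 1, so |w| < 8. Then |-3w - 17| ≤ 3·8 + 17 = 41.
Hence |(-3w^2 + 4w + 5) + 114| ≤ 41|w − 7| < ε provided |w − 7| < ε/41.
Take δ = min(1, ε/41). Then 0 < |w − 7| < δ gives both |w − 7| < 1 and |w − 7| < ε/41, so |(-3w^2 + 4w + 5) + 114| < ε.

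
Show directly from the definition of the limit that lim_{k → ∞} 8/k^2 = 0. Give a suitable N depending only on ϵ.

Let ϵ > 0. For k ≥ 1, |8/k^2 − 0| = 8/k^2.
8/k^2 < ϵ ⇔ k^2 > 8/ϵ ⇔ k > (8/ϵ)^{1/2}.
Take N = (8/ϵ)^{1/2}. Then k > N implies 8/k^2 < ϵ.

N = (8/ϵ)^{1/2}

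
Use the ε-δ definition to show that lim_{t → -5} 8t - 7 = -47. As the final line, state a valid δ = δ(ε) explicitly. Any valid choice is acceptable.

δ = ε/8

Let ε > 0. We need δ > 0 so that 0 < |t + 5| < δ implies |(8t - 7) + 47| < ε.
|(8t - 7) + 47| = |8t + 40| = 8|t + 5|.
Thus it suffices that |t + 5| < ε/8.
Take δ = ε/8. If 0 < |t + 5| < δ then |(8t - 7) + 47| = 8|t + 5| < 8·(ε/8) = ε.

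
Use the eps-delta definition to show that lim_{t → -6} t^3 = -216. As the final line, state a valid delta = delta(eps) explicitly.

Suppose eps > 0. We seek delta > 0 with 0 < |t + 6| < delta ⇒ |t^3 + 216| < eps.
Factor: t^3 + 216 = (t + 6)(t^2 - 6t + 36), so |t^3 + 216| = |t + 6|·|t^2 - 6t + 36|.
Impose delta ≤ 1 so that |t| < 7; then |t^2 - 6t + 36| ≤ 127.
Hence |t^3 + 216| ≤ 127|t + 6|, which is < eps once |t + 6| < eps/127.
Take delta = min(1, eps/127). If 0 < |t + 6| < delta then both bounds hold and |t^3 + 216| ≤ 127|t + 6| < 127·(eps/127) = eps.

delta = min(1, eps/127)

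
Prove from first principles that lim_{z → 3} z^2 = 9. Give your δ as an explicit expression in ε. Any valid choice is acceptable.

Fix ε > 0. We seek δ > 0 with 0 < |z − 3| < δ ⇒ |z^2 − 9| < ε.
Factor: z^2 − 9 = (z − 3)(z + 3), so |z^2 − 9| = |z − 3|·|z + 3|.
Restrict δ ≤ 1. Then |z − 3| < 1 gives |z| < 4, so by the triangle inequality |z + 3| ≤ 4 + 3 = 7.
Hence |z^2 − 9| ≤ 7|z − 3|, which is < ε once |z − 3| < ε/7.
Take δ = min(1, ε/7). If 0 < |z − 3| < δ then both bounds hold and |z^2 − 9| ≤ 7|z − 3| < 7·(ε/7) = ε.

δ = min(1, ε/7)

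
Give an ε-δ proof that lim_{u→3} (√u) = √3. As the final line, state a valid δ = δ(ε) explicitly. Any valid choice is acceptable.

δ = min(3, √3·ε)

Let ε > 0 be given. We want δ > 0 such that 0 < |u − 3| < δ implies |√u − √3| < ε.
Multiplying by the conjugate, |√u − √3| = |u − 3|/(√u + √3).
Restrict δ ≤ 3 so that |u − 3| < 3 forces u > 0, and then √u + √3 > √3.
Hence |√u − √3| < |u − 3|/√3, which is < ε once |u − 3| < √3·ε.
Take δ = min(3, √3·ε). If 0 < |u − 3| < δ then u > 0 and |√u − √3| < |u − 3|/√3 < ε.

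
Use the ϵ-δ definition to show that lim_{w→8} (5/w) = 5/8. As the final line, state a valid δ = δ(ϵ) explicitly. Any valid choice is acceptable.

δ = min(4, (32/5)ϵ)

Fix ϵ > 0. We seek δ > 0 such that 0 < |w − 8| < δ implies |5/w − (5/8)| < ϵ.
|5/w − (5/8)| = 5·|8 − w|/(8·|w|) = 5|w − 8|/(8|w|).
Restrict δ ≤ 4. Then |w − 8| < 4 gives |w| > 4, so 8|w| > 32.
Then |5/w − (5/8)| < 5|w − 8|/32, which is < ϵ when |w − 8| < (32/5)ϵ.
Take δ = min(4, (32/5)ϵ). Then 0 < |w − 8| < δ gives both |w − 8| < 4 and |w − 8| < (32/5)ϵ, so |5/w − (5/8)| < ϵ.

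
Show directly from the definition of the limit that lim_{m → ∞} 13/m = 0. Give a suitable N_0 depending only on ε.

Let ε > 0 be given. For m ≥ 1, |13/m − 0| = 13/(m) ≤ 13/m.
We need 13/m < ε, i.e. m > 13/ε.
Take N_0 = 13/ε. If m > N_0 then |13/m| ≤ 13/m < ε.

N_0 = 13/ε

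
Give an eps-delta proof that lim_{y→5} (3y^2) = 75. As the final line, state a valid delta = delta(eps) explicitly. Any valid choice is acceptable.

Let eps > 0 be given. We want delta > 0 such that 0 < |y − 5| < delta implies |(3y^2) − 75| < eps.
(3y^2) − 75 = 3y^2 - 75 = (y − 5)(3y + 15).
So |(3y^2) − 75| = |y − 5|·|3y + 15|.
Assume first that |y − 5| < 1, so |y| < 6. Then |3y + 15| ≤ 3·6 + 15 = 33.
Hence |(3y^2) − 75| ≤ 33|y − 5| < eps provided |y − 5| < eps/33.
Choosing delta = min(1, eps/33) ensures both conditions, hence |(3y^2) − 75| < eps.

delta = min(1, eps/33)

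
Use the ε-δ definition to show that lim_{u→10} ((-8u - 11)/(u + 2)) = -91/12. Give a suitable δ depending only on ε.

Let ε > 0. We want δ > 0 with 0 < |u − 10| < δ ⇒ |(-8u - 11)/(u + 2) + 91/12| < ε.
Combining over a common denominator, (-8u - 11)/(u + 2) + 91/12 = [(-8u - 11)·12 − (-91)·(u + 2)] / [12·(u + 2)] = -5(u − 10) / (12(u + 2)).
So |(-8u - 11)/(u + 2) + 91/12| = 5|u − 10| / (12·|u + 2|).
Restrict δ ≤ 6. Then |u − 10| < 6 gives |u + 2| = |(u − 10) + 12| ≥ 12 − 6 = 6.
Hence |(-8u - 11)/(u + 2) + 91/12| < 5|u − 10|/(12·6) = (5/72)|u − 10|, which is < ε once |u − 10| < (72/5)ε.
Take δ = min(6, (72/5)ε). Then 0 < |u − 10| < δ forces both bounds, so |(-8u - 11)/(u + 2) + 91/12| < ε.

δ = min(6, (72/5)ε)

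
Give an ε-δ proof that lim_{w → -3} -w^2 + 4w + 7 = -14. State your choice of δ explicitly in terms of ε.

Let ε > 0. We want δ > 0 such that 0 < |w + 3| < δ implies |(-w^2 + 4w + 7) + 14| < ε.
(-w^2 + 4w + 7) + 14 = -w^2 + 4w + 21 = (w + 3)(-w + 7).
So |(-w^2 + 4w + 7) + 14| = |w + 3|·|-w + 7|.
Assume first that |w + 3| < 1, so |w| < 4. Then |-w + 7| ≤ 4 + 7 = 11.
Hence |(-w^2 + 4w + 7) + 14| ≤ 11|w + 3| < ε provided |w + 3| < ε/11.
Take δ = min(1, ε/11). Then 0 < |w + 3| < δ gives both |w + 3| < 1 and |w + 3| < ε/11, so |(-w^2 + 4w + 7) + 14| < ε.

δ = min(1, ε/11)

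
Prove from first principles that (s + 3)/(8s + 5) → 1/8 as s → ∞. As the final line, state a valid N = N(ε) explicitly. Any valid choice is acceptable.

Let ε > 0 be given. We seek N > 0 such that s > N implies |(s + 3)/(8s + 5) − (1/8)| < ε.
(s + 3)/(8s + 5) − (1/8) = (8(s + 3) − (8s + 5)) / (8(8s + 5)) = 19/(8(8s + 5)).
For s > 0 we have 8s + 5 > 8s, so |(s + 3)/(8s + 5) − (1/8)| = 19/(8(8s + 5)) < 19/(8·8s) = (19/64)/s.
Thus |(s + 3)/(8s + 5) − (1/8)| < ε whenever s > (19/64)/ε.
Take N = (19/64)/ε. If s > N then |(s + 3)/(8s + 5) − (1/8)| < (19/64)/s < ε.

N = (19/64)/ε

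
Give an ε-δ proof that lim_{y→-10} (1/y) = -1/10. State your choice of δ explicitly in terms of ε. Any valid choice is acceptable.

δ = min(5, 50ε)

Suppose ε > 0. We seek δ > 0 such that 0 < |y + 10| < δ implies |1/y + 1/10| < ε.
|1/y + 1/10| = |-10 − y|/(10·|y|) = |y + 10|/(10|y|).
Restrict δ ≤ 5. Then |y + 10| < 5 gives |y| > 5, so 10|y| > 50.
Then |1/y + 1/10| < |y + 10|/50, which is < ε when |y + 10| < 50ε.
Take δ = min(5, 50ε). Then 0 < |y + 10| < δ gives both |y + 10| < 5 and |y + 10| < 50ε, so |1/y + 1/10| < ε.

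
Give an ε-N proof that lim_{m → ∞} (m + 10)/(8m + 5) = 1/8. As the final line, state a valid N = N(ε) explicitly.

Suppose ε > 0. For m ≥ 1, |(m + 10)/(8m + 5) − (1/8)| = |75|/(8(8m + 5)) = 75/(8(8m + 5)).
Since 8m + 5 ≥ 8m for m ≥ 1, this is ≤ 75/(8·8m) = (75/64)/m.
So |(m + 10)/(8m + 5) − (1/8)| < ε whenever m > (75/64)/ε.
Take N = (75/64)/ε. If m > N then |(m + 10)/(8m + 5) − (1/8)| ≤ (75/64)/m < ε.

N = (75/64)/ε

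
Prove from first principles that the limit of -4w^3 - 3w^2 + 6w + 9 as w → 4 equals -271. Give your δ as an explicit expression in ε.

δ = min(2, ε/328)

Suppose ε > 0. We want δ > 0 such that 0 < |w − 4| < δ implies |(-4w^3 - 3w^2 + 6w + 9) + 271| < ε.
(-4w^3 - 3w^2 + 6w + 9) + 271 = -4w^3 - 3w^2 + 6w + 280 = (w − 4)(-4w^2 - 19w - 70).
So |(-4w^3 - 3w^2 + 6w + 9) + 271| = |w − 4|·|-4w^2 - 19w - 70|.
Require δ ≤ 2. Then |w − 4| < 2 gives |w| < 6, and by the triangle inequality |-4w^2 - 19w - 70| ≤ 4·6^2 + 19·6 + 70 = 328.
Hence |(-4w^3 - 3w^2 + 6w + 9) + 271| ≤ 328|w − 4| < ε provided |w − 4| < ε/328.
Take δ = min(2, ε/328). Then 0 < |w − 4| < δ gives both |w − 4| < 2 and |w − 4| < ε/328, so |(-4w^3 - 3w^2 + 6w + 9) + 271| < ε.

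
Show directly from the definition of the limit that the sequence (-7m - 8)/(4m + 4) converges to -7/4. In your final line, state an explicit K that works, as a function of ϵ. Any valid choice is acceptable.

Let ϵ > 0 be given. For m ≥ 1, |(-7m - 8)/(4m + 4) + 7/4| = |-4|/(4(4m + 4)) = 4/(4(4m + 4)).
Since 4m + 4 ≥ 4m for m ≥ 1, this is ≤ 4/(4·4m) = (1/4)/m.
So |(-7m - 8)/(4m + 4) + 7/4| < ϵ whenever m > (1/4)/ϵ.
Take K = (1/4)/ϵ. If m > K then |(-7m - 8)/(4m + 4) + 7/4| ≤ (1/4)/m < ϵ.

K = (1/4)/ϵ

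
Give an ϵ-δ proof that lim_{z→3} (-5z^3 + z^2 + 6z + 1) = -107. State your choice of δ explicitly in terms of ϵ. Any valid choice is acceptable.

Suppose ϵ > 0. We want δ > 0 such that 0 < |z − 3| < δ implies |(-5z^3 + z^2 + 6z + 1) + 107| < ϵ.
(-5z^3 + z^2 + 6z + 1) + 107 = -5z^3 + z^2 + 6z + 108 = (z − 3)(-5z^2 - 14z - 36).
So |(-5z^3 + z^2 + 6z + 1) + 107| = |z − 3|·|-5z^2 - 14z - 36|.
Require δ ≤ 1. Then |z − 3| < 1 gives |z| < 4, and by the triangle inequality |-5z^2 - 14z - 36| ≤ 5·4^2 + 14·4 + 36 = 172.
Hence |(-5z^3 + z^2 + 6z + 1) + 107| ≤ 172|z − 3| < ϵ provided |z − 3| < ϵ/172.
Choosing δ = min(1, ϵ/172) ensures both conditions, hence |(-5z^3 + z^2 + 6z + 1) + 107| < ϵ.

δ = min(1, ϵ/172)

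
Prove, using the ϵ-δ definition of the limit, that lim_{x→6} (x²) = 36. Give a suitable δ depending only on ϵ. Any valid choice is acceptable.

δ = min(1, ϵ/13)

Fix ϵ > 0. We seek δ > 0 with 0 < |x − 6| < δ ⇒ |x² − 36| < ϵ.
Factor: x² − 36 = (x − 6)(x + 6), so |x² − 36| = |x − 6|·|x + 6|.
Impose δ ≤ 1 so that |x| < 7; then |x + 6| ≤ 13.
Hence |x² − 36| ≤ 13|x − 6|, which is < ϵ once |x − 6| < ϵ/13.
Take δ = min(1, ϵ/13). If 0 < |x − 6| < δ then both bounds hold and |x² − 36| ≤ 13|x − 6| < 13·(ϵ/13) = ϵ.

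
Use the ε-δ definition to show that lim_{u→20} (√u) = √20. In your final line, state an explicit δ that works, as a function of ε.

δ = min(20, √20·ε)

Let ε > 0 be given. We want δ > 0 such that 0 < |u − 20| < δ implies |√u − √20| < ε.
Multiplying by the conjugate, |√u − √20| = |u − 20|/(√u + √20).
Restrict δ ≤ 20 so that |u − 20| < 20 forces u > 0, and then √u + √20 > √20.
Hence |√u − √20| < |u − 20|/√20, which is < ε once |u − 20| < √20·ε.
Take δ = min(20, √20·ε). If 0 < |u − 20| < δ then u > 0 and |√u − √20| < |u − 20|/√20 < ε.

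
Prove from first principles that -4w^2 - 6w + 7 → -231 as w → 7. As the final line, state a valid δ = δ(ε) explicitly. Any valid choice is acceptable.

δ = min(1, ε/66)

Suppose ε > 0. We want δ > 0 such that 0 < |w − 7| < δ implies |(-4w^2 - 6w + 7) + 231| < ε.
(-4w^2 - 6w + 7) + 231 = -4w^2 - 6w + 238 = (w − 7)(-4w - 34).
So |(-4w^2 - 6w + 7) + 231| = |w − 7|·|-4w - 34|.
Assume first that |w − 7| < 1, so |w| < 8. Then |-4w - 34| ≤ 4·8 + 34 = 66.
Hence |(-4w^2 - 6w + 7) + 231| ≤ 66|w − 7| < ε provided |w − 7| < ε/66.
Take δ = min(1, ε/66). Then 0 < |w − 7| < δ gives both |w − 7| < 1 and |w − 7| < ε/66, so |(-4w^2 - 6w + 7) + 231| < ε.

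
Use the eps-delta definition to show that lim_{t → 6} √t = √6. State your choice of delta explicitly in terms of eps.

Let eps > 0. We want delta > 0 such that 0 < |t − 6| < delta implies |√t − √6| < eps.
Multiplying by the conjugate, |√t − √6| = |t − 6|/(√t + √6).
Restrict delta ≤ 6 so that |t − 6| < 6 forces t > 0, and then √t + √6 > √6.
Hence |√t − √6| < |t − 6|/√6, which is < eps once |t − 6| < √6·eps.
Take delta = min(6, √6·eps). If 0 < |t − 6| < delta then t > 0 and |√t − √6| < |t − 6|/√6 < eps.

delta = min(6, √6·eps)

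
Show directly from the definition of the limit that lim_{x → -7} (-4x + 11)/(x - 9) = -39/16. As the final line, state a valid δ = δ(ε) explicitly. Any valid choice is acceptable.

δ = min(8, (128/25)ε)

Let ε > 0. We want δ > 0 with 0 < |x + 7| < δ ⇒ |(-4x + 11)/(x - 9) + 39/16| < ε.
Combining over a common denominator, (-4x + 11)/(x - 9) + 39/16 = [(-4x + 11)·(-16) − 39·(x - 9)] / [(-16)·(x - 9)] = 25(x + 7) / ((-16)(x - 9)).
So |(-4x + 11)/(x - 9) + 39/16| = 25|x + 7| / (16·|x − 9|).
Require δ ≤ 8, so |x − 9| ≥ |-16| − |x + 7| > 16 − 8 = 8.
Hence |(-4x + 11)/(x - 9) + 39/16| < 25|x + 7|/(16·8) = (25/128)|x + 7|, which is < ε once |x + 7| < (128/25)ε.
Take δ = min(8, (128/25)ε). Then 0 < |x + 7| < δ forces both bounds, so |(-4x + 11)/(x - 9) + 39/16| < ε.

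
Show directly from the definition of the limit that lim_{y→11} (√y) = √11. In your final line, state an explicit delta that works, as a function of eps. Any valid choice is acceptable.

delta = min(11, √11·eps)

Suppose eps > 0. We want delta > 0 such that 0 < |y − 11| < delta implies |√y − √11| < eps.
Rationalise: √y − √11 = (y − 11)/(√y + √11), so |√y − √11| = |y − 11|/(√y + √11).
Restrict delta ≤ 11 so that |y − 11| < 11 forces y > 0, and then √y + √11 > √11.
Hence |√y − √11| < |y − 11|/√11, which is < eps once |y − 11| < √11·eps.
Take delta = min(11, √11·eps). If 0 < |y − 11| < delta then y > 0 and |√y − √11| < |y − 11|/√11 < eps.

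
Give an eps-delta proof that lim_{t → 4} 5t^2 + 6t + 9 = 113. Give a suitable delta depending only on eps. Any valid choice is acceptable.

Fix eps > 0. We want delta > 0 such that 0 < |t − 4| < delta implies |(5t^2 + 6t + 9) − 113| < eps.
(5t^2 + 6t + 9) − 113 = 5t^2 + 6t - 104 = (t − 4)(5t + 26).
So |(5t^2 + 6t + 9) − 113| = |t − 4|·|5t + 26|.
Assume first that |t − 4| < 2, so |t| < 6. Then |5t + 26| ≤ 5·6 + 26 = 56.
Hence |(5t^2 + 6t + 9) − 113| ≤ 56|t − 4| < eps provided |t − 4| < eps/56.
Choosing delta = min(2, eps/56) ensures both conditions, hence |(5t^2 + 6t + 9) − 113| < eps.

delta = min(2, eps/56)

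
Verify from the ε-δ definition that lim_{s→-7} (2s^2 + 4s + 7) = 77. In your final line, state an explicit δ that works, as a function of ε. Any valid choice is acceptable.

δ = min(1, ε/26)

Fix ε > 0. We want δ > 0 such that 0 < |s + 7| < δ implies |(2s^2 + 4s + 7) − 77| < ε.
(2s^2 + 4s + 7) − 77 = 2s^2 + 4s - 70 = (s + 7)(2s - 10).
So |(2s^2 + 4s + 7) − 77| = |s + 7|·|2s - 10|.
Assume first that |s + 7| < 1, so |s| < 8. Then |2s - 10| ≤ 2·8 + 10 = 26.
Hence |(2s^2 + 4s + 7) − 77| ≤ 26|s + 7| < ε provided |s + 7| < ε/26.
Choosing δ = min(1, ε/26) ensures both conditions, hence |(2s^2 + 4s + 7) − 77| < ε.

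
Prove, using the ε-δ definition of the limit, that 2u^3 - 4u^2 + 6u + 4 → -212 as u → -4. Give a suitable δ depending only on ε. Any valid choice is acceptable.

δ = min(1, ε/164)

Suppose ε > 0. We want δ > 0 such that 0 < |u + 4| < δ implies |(2u^3 - 4u^2 + 6u + 4) + 212| < ε.
(2u^3 - 4u^2 + 6u + 4) + 212 = 2u^3 - 4u^2 + 6u + 216 = (u + 4)(2u^2 - 12u + 54).
So |(2u^3 - 4u^2 + 6u + 4) + 212| = |u + 4|·|2u^2 - 12u + 54|.
Assume first that |u + 4| < 1, so |u| < 5. Then |2u^2 - 12u + 54| ≤ 2·5^2 + 12·5 + 54 = 164.
Hence |(2u^3 - 4u^2 + 6u + 4) + 212| ≤ 164|u + 4| < ε provided |u + 4| < ε/164.
Take δ = min(1, ε/164). Then 0 < |u + 4| < δ gives both |u + 4| < 1 and |u + 4| < ε/164, so |(2u^3 - 4u^2 + 6u + 4) + 212| < ε.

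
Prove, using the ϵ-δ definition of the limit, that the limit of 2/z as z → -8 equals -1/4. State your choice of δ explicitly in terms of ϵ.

δ = min(4, 16ϵ)

Let ϵ > 0. We seek δ > 0 such that 0 < |z + 8| < δ implies |2/z + 1/4| < ϵ.
|2/z + 1/4| = 2·|-8 − z|/(8·|z|) = 2|z + 8|/(8|z|).
Require δ ≤ 4 so that |z| > 8 − 4 = 4, hence 8|z| > 32.
Then |2/z + 1/4| < 2|z + 8|/32, which is < ϵ when |z + 8| < 16ϵ.
Take δ = min(4, 16ϵ). Then 0 < |z + 8| < δ gives both |z + 8| < 4 and |z + 8| < 16ϵ, so |2/z + 1/4| < ϵ.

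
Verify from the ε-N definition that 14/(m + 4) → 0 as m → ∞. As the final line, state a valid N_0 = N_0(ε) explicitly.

N_0 = 14/ε

Suppose ε > 0. For m ≥ 1, |14/(m + 4) − 0| = 14/(m + 4) ≤ 14/m.
We need 14/m < ε, i.e. m > 14/ε.
Take N_0 = 14/ε. If m > N_0 then |14/(m + 4)| ≤ 14/m < ε.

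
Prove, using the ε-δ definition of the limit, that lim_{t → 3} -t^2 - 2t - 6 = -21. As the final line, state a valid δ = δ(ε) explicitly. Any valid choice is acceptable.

Let ε > 0 be given. We want δ > 0 such that 0 < |t − 3| < δ implies |(-t^2 - 2t - 6) + 21| < ε.
(-t^2 - 2t - 6) + 21 = -t^2 - 2t + 15 = (t − 3)(-t - 5).
So |(-t^2 - 2t - 6) + 21| = |t − 3|·|-t - 5|.
Assume first that |t − 3| < 2, so |t| < 5. Then |-t - 5| ≤ 5 + 5 = 10.
Hence |(-t^2 - 2t - 6) + 21| ≤ 10|t − 3| < ε provided |t − 3| < ε/10.
Choosing δ = min(2, ε/10) ensures both conditions, hence |(-t^2 - 2t - 6) + 21| < ε.

δ = min(2, ε/10)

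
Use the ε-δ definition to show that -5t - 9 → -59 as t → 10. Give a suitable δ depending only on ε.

δ = ε/5

Suppose ε > 0. We need δ > 0 so that 0 < |t − 10| < δ implies |(-5t - 9) + 59| < ε.
Since (-5t - 9) + 59 = -5(t − 10), we have |(-5t - 9) + 59| = 5|t − 10|.
Thus it suffices that |t − 10| < ε/5.
Take δ = ε/5. If 0 < |t − 10| < δ then |(-5t - 9) + 59| = 5|t − 10| < 5·(ε/5) = ε.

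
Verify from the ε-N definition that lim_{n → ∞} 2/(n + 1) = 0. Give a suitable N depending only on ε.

Suppose ε > 0. For n ≥ 1, |2/(n + 1) − 0| = 2/(n + 1) ≤ 2/n.
We need 2/n < ε, i.e. n > 2/ε.
Take N = 2/ε. If n > N then |2/(n + 1)| ≤ 2/n < ε.

N = 2/ε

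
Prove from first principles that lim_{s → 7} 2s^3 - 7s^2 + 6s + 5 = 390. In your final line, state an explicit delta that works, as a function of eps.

delta = min(2, eps/280)

Let eps > 0. We want delta > 0 such that 0 < |s − 7| < delta implies |(2s^3 - 7s^2 + 6s + 5) − 390| < eps.
(2s^3 - 7s^2 + 6s + 5) − 390 = 2s^3 - 7s^2 + 6s - 385 = (s − 7)(2s^2 + 7s + 55).
So |(2s^3 - 7s^2 + 6s + 5) − 390| = |s − 7|·|2s^2 + 7s + 55|.
Assume first that |s − 7| < 2, so |s| < 9. Then |2s^2 + 7s + 55| ≤ 2·9^2 + 7·9 + 55 = 280.
Hence |(2s^3 - 7s^2 + 6s + 5) − 390| ≤ 280|s − 7| < eps provided |s − 7| < eps/280.
Take delta = min(2, eps/280). Then 0 < |s − 7| < delta gives both |s − 7| < 2 and |s − 7| < eps/280, so |(2s^3 - 7s^2 + 6s + 5) − 390| < eps.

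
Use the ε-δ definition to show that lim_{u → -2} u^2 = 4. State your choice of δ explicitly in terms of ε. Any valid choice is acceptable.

δ = min(1, ε/5)

Suppose ε > 0. We seek δ > 0 with 0 < |u + 2| < δ ⇒ |u^2 − 4| < ε.
Factor: u^2 − 4 = (u + 2)(u - 2), so |u^2 − 4| = |u + 2|·|u - 2|.
Restrict δ ≤ 1. Then |u + 2| < 1 gives |u| < 3, so by the triangle inequality |u - 2| ≤ 3 + 2 = 5.
Hence |u^2 − 4| ≤ 5|u + 2|, which is < ε once |u + 2| < ε/5.
Take δ = min(1, ε/5). If 0 < |u + 2| < δ then both bounds hold and |u^2 − 4| ≤ 5|u + 2| < 5·(ε/5) = ε.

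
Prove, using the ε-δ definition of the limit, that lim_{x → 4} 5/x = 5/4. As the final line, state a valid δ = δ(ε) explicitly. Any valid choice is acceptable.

δ = min(2, (8/5)ε)

Let ε > 0 be given. We seek δ > 0 such that 0 < |x − 4| < δ implies |5/x − (5/4)| < ε.
|5/x − (5/4)| = 5·|4 − x|/(4·|x|) = 5|x − 4|/(4|x|).
Restrict δ ≤ 2. Then |x − 4| < 2 gives |x| > 2, so 4|x| > 8.
Then |5/x − (5/4)| < 5|x − 4|/8, which is < ε when |x − 4| < (8/5)ε.
Take δ = min(2, (8/5)ε). Then 0 < |x − 4| < δ gives both |x − 4| < 2 and |x − 4| < (8/5)ε, so |5/x − (5/4)| < ε.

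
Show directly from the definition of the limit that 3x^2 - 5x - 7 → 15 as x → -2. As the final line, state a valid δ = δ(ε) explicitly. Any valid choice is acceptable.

Suppose ε > 0. We want δ > 0 such that 0 < |x + 2| < δ implies |(3x^2 - 5x - 7) − 15| < ε.
(3x^2 - 5x - 7) − 15 = 3x^2 - 5x - 22 = (x + 2)(3x - 11).
So |(3x^2 - 5x - 7) − 15| = |x + 2|·|3x - 11|.
Assume first that |x + 2| < 2, so |x| < 4. Then |3x - 11| ≤ 3·4 + 11 = 23.
Hence |(3x^2 - 5x - 7) − 15| ≤ 23|x + 2| < ε provided |x + 2| < ε/23.
Choosing δ = min(2, ε/23) ensures both conditions, hence |(3x^2 - 5x - 7) − 15| < ε.

δ = min(2, ε/23)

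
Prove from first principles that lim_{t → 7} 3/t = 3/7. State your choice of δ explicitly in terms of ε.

Let ε > 0. We seek δ > 0 such that 0 < |t − 7| < δ implies |3/t − (3/7)| < ε.
|3/t − (3/7)| = 3·|7 − t|/(7·|t|) = 3|t − 7|/(7|t|).
Require δ ≤ 7/2 so that |t| > 7 − 7/2 = 7/2, hence 7|t| > 49/2.
Then |3/t − (3/7)| < 3|t − 7|/(49/2), which is < ε when |t − 7| < (49/6)ε.
Take δ = min(7/2, (49/6)ε). Then 0 < |t − 7| < δ gives both |t − 7| < 7/2 and |t − 7| < (49/6)ε, so |3/t − (3/7)| < ε.

δ = min(7/2, (49/6)ε)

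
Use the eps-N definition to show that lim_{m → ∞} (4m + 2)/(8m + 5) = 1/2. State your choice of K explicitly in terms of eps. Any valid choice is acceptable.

Let eps > 0 be given. For m ≥ 1, |(4m + 2)/(8m + 5) − (1/2)| = |-4|/(8(8m + 5)) = 4/(8(8m + 5)).
Since 8m + 5 ≥ 8m for m ≥ 1, this is ≤ 4/(8·8m) = (1/16)/m.
So |(4m + 2)/(8m + 5) − (1/2)| < eps whenever m > (1/16)/eps.
Take K = (1/16)/eps. If m > K then |(4m + 2)/(8m + 5) − (1/2)| ≤ (1/16)/m < eps.

K = (1/16)/eps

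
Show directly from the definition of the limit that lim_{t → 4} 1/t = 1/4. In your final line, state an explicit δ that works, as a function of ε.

Suppose ε > 0. We seek δ > 0 such that 0 < |t − 4| < δ implies |1/t − (1/4)| < ε.
|1/t − (1/4)| = |4 − t|/(4·|t|) = |t − 4|/(4|t|).
Restrict δ ≤ 2. Then |t − 4| < 2 gives |t| > 2, so 4|t| > 8.
Then |1/t − (1/4)| < |t − 4|/8, which is < ε when |t − 4| < 8ε.
Take δ = min(2, 8ε). Then 0 < |t − 4| < δ gives both |t − 4| < 2 and |t − 4| < 8ε, so |1/t − (1/4)| < ε.

δ = min(2, 8ε)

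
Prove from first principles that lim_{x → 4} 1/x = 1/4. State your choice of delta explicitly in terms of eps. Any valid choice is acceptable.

delta = min(2, 8eps)

Let eps > 0 be given. We seek delta > 0 such that 0 < |x − 4| < delta implies |1/x − (1/4)| < eps.
|1/x − (1/4)| = |4 − x|/(4·|x|) = |x − 4|/(4|x|).
Restrict delta ≤ 2. Then |x − 4| < 2 gives |x| > 2, so 4|x| > 8.
Then |1/x − (1/4)| < |x − 4|/8, which is < eps when |x − 4| < 8eps.
Take delta = min(2, 8eps). Then 0 < |x − 4| < delta gives both |x − 4| < 2 and |x − 4| < 8eps, so |1/x − (1/4)| < eps.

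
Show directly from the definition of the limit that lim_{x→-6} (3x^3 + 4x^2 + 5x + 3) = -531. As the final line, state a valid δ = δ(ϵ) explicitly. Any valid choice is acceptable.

Let ϵ > 0 be given. We want δ > 0 such that 0 < |x + 6| < δ implies |(3x^3 + 4x^2 + 5x + 3) + 531| < ϵ.
(3x^3 + 4x^2 + 5x + 3) + 531 = 3x^3 + 4x^2 + 5x + 534 = (x + 6)(3x^2 - 14x + 89).
So |(3x^3 + 4x^2 + 5x + 3) + 531| = |x + 6|·|3x^2 - 14x + 89|.
Assume first that |x + 6| < 1, so |x| < 7. Then |3x^2 - 14x + 89| ≤ 3·7^2 + 14·7 + 89 = 334.
Hence |(3x^3 + 4x^2 + 5x + 3) + 531| ≤ 334|x + 6| < ϵ provided |x + 6| < ϵ/334.
Take δ = min(1, ϵ/334). Then 0 < |x + 6| < δ gives both |x + 6| < 1 and |x + 6| < ϵ/334, so |(3x^3 + 4x^2 + 5x + 3) + 531| < ϵ.

δ = min(1, ϵ/334)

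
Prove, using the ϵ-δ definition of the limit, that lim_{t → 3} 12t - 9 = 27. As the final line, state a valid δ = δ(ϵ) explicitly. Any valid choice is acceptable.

δ = ϵ/12

Fix ϵ > 0. We need δ > 0 so that 0 < |t − 3| < δ implies |(12t - 9) − 27| < ϵ.
|(12t - 9) − 27| = |12t - 36| = 12|t − 3|.
So 12|t − 3| < ϵ exactly when |t − 3| < ϵ/12.
Choosing δ = ϵ/12 gives |(12t - 9) − 27| = 12|t − 3| < ϵ whenever |t − 3| < δ.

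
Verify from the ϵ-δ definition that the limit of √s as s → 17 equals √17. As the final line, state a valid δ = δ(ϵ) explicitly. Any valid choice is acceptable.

δ = min(17, √17·ϵ)

Let ϵ > 0 be given. We want δ > 0 such that 0 < |s − 17| < δ implies |√s − √17| < ϵ.
Multiplying by the conjugate, |√s − √17| = |s − 17|/(√s + √17).
Restrict δ ≤ 17 so that |s − 17| < 17 forces s > 0, and then √s + √17 > √17.
Hence |√s − √17| < |s − 17|/√17, which is < ϵ once |s − 17| < √17·ϵ.
Take δ = min(17, √17·ϵ). If 0 < |s − 17| < δ then s > 0 and |√s − √17| < |s − 17|/√17 < ϵ.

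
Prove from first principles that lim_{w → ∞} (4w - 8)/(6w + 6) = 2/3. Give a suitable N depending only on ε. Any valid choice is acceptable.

N = 2/ε

Fix ε > 0. We seek N > 0 such that w > N implies |(4w - 8)/(6w + 6) − (2/3)| < ε.
(4w - 8)/(6w + 6) − (2/3) = (6(4w - 8) − 4(6w + 6)) / (6(6w + 6)) = -72/(6(6w + 6)).
For w > 0 we have 6w + 6 > 6w, so |(4w - 8)/(6w + 6) − (2/3)| = 72/(6(6w + 6)) < 72/(6·6w) = 2/w.
Thus |(4w - 8)/(6w + 6) − (2/3)| < ε whenever w > 2/ε.
Take N = 2/ε. If w > N then |(4w - 8)/(6w + 6) − (2/3)| < 2/w < ε.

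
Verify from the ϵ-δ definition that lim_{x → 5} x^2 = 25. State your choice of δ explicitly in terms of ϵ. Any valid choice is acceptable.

δ = min(1, ϵ/11)

Fix ϵ > 0. We seek δ > 0 with 0 < |x − 5| < δ ⇒ |x^2 − 25| < ϵ.
Factor: x^2 − 25 = (x − 5)(x + 5), so |x^2 − 25| = |x − 5|·|x + 5|.
Restrict δ ≤ 1. Then |x − 5| < 1 gives |x| < 6, so by the triangle inequality |x + 5| ≤ 6 + 5 = 11.
Hence |x^2 − 25| ≤ 11|x − 5|, which is < ϵ once |x − 5| < ϵ/11.
Take δ = min(1, ϵ/11). If 0 < |x − 5| < δ then both bounds hold and |x^2 − 25| ≤ 11|x − 5| < 11·(ϵ/11) = ϵ.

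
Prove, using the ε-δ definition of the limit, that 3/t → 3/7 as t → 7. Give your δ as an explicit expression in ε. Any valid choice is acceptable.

Suppose ε > 0. We seek δ > 0 such that 0 < |t − 7| < δ implies |3/t − (3/7)| < ε.
|3/t − (3/7)| = 3·|7 − t|/(7·|t|) = 3|t − 7|/(7|t|).
Restrict δ ≤ 7/2. Then |t − 7| < 7/2 gives |t| > 7/2, so 7|t| > 49/2.
Then |3/t − (3/7)| < 3|t − 7|/(49/2), which is < ε when |t − 7| < (49/6)ε.
Take δ = min(7/2, (49/6)ε). Then 0 < |t − 7| < δ gives both |t − 7| < 7/2 and |t − 7| < (49/6)ε, so |3/t − (3/7)| < ε.

δ = min(7/2, (49/6)ε)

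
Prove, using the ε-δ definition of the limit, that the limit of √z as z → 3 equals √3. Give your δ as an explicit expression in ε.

Let ε > 0 be given. We want δ > 0 such that 0 < |z − 3| < δ implies |√z − √3| < ε.
Multiplying by the conjugate, |√z − √3| = |z − 3|/(√z + √3).
Restrict δ ≤ 3 so that |z − 3| < 3 forces z > 0, and then √z + √3 > √3.
Hence |√z − √3| < |z − 3|/√3, which is < ε once |z − 3| < √3·ε.
Take δ = min(3, √3·ε). If 0 < |z − 3| < δ then z > 0 and |√z − √3| < |z − 3|/√3 < ε.

δ = min(3, √3·ε)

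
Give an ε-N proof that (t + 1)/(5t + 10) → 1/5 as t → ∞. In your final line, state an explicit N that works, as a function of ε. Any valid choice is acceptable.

N = (1/5)/ε

Let ε > 0. We seek N > 0 such that t > N implies |(t + 1)/(5t + 10) − (1/5)| < ε.
(t + 1)/(5t + 10) − (1/5) = (5(t + 1) − (5t + 10)) / (5(5t + 10)) = -5/(5(5t + 10)).
For t > 0 we have 5t + 10 > 5t, so |(t + 1)/(5t + 10) − (1/5)| = 5/(5(5t + 10)) < 5/(5·5t) = (1/5)/t.
Thus |(t + 1)/(5t + 10) − (1/5)| < ε whenever t > (1/5)/ε.
Take N = (1/5)/ε. If t > N then |(t + 1)/(5t + 10) − (1/5)| < (1/5)/t < ε.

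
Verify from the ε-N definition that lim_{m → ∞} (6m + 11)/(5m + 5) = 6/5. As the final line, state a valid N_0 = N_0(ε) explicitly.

N_0 = 1/ε

Fix ε > 0. For m ≥ 1, |(6m + 11)/(5m + 5) − (6/5)| = |25|/(5(5m + 5)) = 25/(5(5m + 5)).
Since 5m + 5 ≥ 5m for m ≥ 1, this is ≤ 25/(5·5m) = 1/m.
So |(6m + 11)/(5m + 5) − (6/5)| < ε whenever m > 1/ε.
Take N_0 = 1/ε. If m > N_0 then |(6m + 11)/(5m + 5) − (6/5)| ≤ 1/m < ε.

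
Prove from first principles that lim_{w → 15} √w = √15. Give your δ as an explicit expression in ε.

Suppose ε > 0. We want δ > 0 such that 0 < |w − 15| < δ implies |√w − √15| < ε.
Rationalise: √w − √15 = (w − 15)/(√w + √15), so |√w − √15| = |w − 15|/(√w + √15).
Restrict δ ≤ 15 so that |w − 15| < 15 forces w > 0, and then √w + √15 > √15.
Hence |√w − √15| < |w − 15|/√15, which is < ε once |w − 15| < √15·ε.
Take δ = min(15, √15·ε). If 0 < |w − 15| < δ then w > 0 and |√w − √15| < |w − 15|/√15 < ε.

δ = min(15, √15·ε)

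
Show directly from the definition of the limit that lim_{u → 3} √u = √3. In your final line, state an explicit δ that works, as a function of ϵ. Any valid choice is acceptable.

δ = min(3, √3·ϵ)

Let ϵ > 0 be given. We want δ > 0 such that 0 < |u − 3| < δ implies |√u − √3| < ϵ.
Rationalise: √u − √3 = (u − 3)/(√u + √3), so |√u − √3| = |u − 3|/(√u + √3).
Restrict δ ≤ 3 so that |u − 3| < 3 forces u > 0, and then √u + √3 > √3.
Hence |√u − √3| < |u − 3|/√3, which is < ϵ once |u − 3| < √3·ϵ.
Take δ = min(3, √3·ϵ). If 0 < |u − 3| < δ then u > 0 and |√u − √3| < |u − 3|/√3 < ϵ.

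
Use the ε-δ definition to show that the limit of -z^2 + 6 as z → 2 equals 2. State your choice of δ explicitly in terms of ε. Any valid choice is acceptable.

Let ε > 0. We want δ > 0 such that 0 < |z − 2| < δ implies |(-z^2 + 6) − 2| < ε.
(-z^2 + 6) − 2 = -z^2 + 4 = (z − 2)(-z - 2).
So |(-z^2 + 6) − 2| = |z − 2|·|-z - 2|.
Require δ ≤ 2. Then |z − 2| < 2 gives |z| < 4, and by the triangle inequality |-z - 2| ≤ 4 + 2 = 6.
Hence |(-z^2 + 6) − 2| ≤ 6|z − 2| < ε provided |z − 2| < ε/6.
Take δ = min(2, ε/6). Then 0 < |z − 2| < δ gives both |z − 2| < 2 and |z − 2| < ε/6, so |(-z^2 + 6) − 2| < ε.

δ = min(2, ε/6)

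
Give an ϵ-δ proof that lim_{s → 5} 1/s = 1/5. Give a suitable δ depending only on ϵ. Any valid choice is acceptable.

Fix ϵ > 0. We seek δ > 0 such that 0 < |s − 5| < δ implies |1/s − (1/5)| < ϵ.
|1/s − (1/5)| = |5 − s|/(5·|s|) = |s − 5|/(5|s|).
Restrict δ ≤ 5/2. Then |s − 5| < 5/2 gives |s| > 5/2, so 5|s| > 25/2.
Then |1/s − (1/5)| < |s − 5|/(25/2), which is < ϵ when |s − 5| < (25/2)ϵ.
Take δ = min(5/2, (25/2)ϵ). Then 0 < |s − 5| < δ gives both |s − 5| < 5/2 and |s − 5| < (25/2)ϵ, so |1/s − (1/5)| < ϵ.

δ = min(5/2, (25/2)ϵ)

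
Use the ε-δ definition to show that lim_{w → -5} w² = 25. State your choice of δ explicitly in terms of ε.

Let ε > 0 be given. We seek δ > 0 with 0 < |w + 5| < δ ⇒ |w² − 25| < ε.
Factor: w² − 25 = (w + 5)(w - 5), so |w² − 25| = |w + 5|·|w - 5|.
Impose δ ≤ 1 so that |w| < 6; then |w - 5| ≤ 11.
Hence |w² − 25| ≤ 11|w + 5|, which is < ε once |w + 5| < ε/11.
Take δ = min(1, ε/11). If 0 < |w + 5| < δ then both bounds hold and |w² − 25| ≤ 11|w + 5| < 11·(ε/11) = ε.

δ = min(1, ε/11)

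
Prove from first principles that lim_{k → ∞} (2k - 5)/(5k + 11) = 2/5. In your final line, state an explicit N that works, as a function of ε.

N = (47/25)/ε

Let ε > 0. For k ≥ 1, |(2k - 5)/(5k + 11) − (2/5)| = |-47|/(5(5k + 11)) = 47/(5(5k + 11)).
Since 5k + 11 ≥ 5k for k ≥ 1, this is ≤ 47/(5·5k) = (47/25)/k.
So |(2k - 5)/(5k + 11) − (2/5)| < ε whenever k > (47/25)/ε.
Take N = (47/25)/ε. If k > N then |(2k - 5)/(5k + 11) − (2/5)| ≤ (47/25)/k < ε.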